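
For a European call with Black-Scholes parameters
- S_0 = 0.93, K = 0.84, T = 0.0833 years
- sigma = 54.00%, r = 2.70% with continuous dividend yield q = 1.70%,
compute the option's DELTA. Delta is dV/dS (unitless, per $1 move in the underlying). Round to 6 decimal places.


d1 = 0.7363383778; d2 = 0.5804849851
phi(d1) = 0.3042104229; exp(-qT) = 0.9985849022; exp(-rT) = 0.9977534273
N(d1) = 0.7692376020
Delta = exp(-qT) * N(d1) = 0.9985849022 * 0.7692376020 = 0.768149

Answer: Delta = 0.768149


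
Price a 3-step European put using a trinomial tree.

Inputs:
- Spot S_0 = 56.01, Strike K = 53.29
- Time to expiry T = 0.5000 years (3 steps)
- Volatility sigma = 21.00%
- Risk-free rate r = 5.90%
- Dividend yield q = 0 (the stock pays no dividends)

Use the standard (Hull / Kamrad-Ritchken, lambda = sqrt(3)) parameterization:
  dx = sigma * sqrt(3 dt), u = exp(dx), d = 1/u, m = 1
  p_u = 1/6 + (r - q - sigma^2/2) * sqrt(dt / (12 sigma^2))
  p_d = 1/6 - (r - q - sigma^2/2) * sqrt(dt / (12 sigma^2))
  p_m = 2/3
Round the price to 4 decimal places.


Answer: Price = V(0,0) = 1.5397

Derivation:
dt = T/N = 0.166667; dx = sigma*sqrt(3*dt) = 0.148492
u = exp(dx) = 1.160084; d = 1/u = 0.862007
p_u = 0.187403, p_m = 0.666667, p_d = 0.145930
Discount per step: exp(-r*dt) = 0.990215
Stock lattice S(k, j) with j the centered position index:
  k=0: S(0,+0) = 56.0100
  k=1: S(1,-1) = 48.2810; S(1,+0) = 56.0100; S(1,+1) = 64.9763
  k=2: S(2,-2) = 41.6185; S(2,-1) = 48.2810; S(2,+0) = 56.0100; S(2,+1) = 64.9763; S(2,+2) = 75.3780
  k=3: S(3,-3) = 35.8754; S(3,-2) = 41.6185; S(3,-1) = 48.2810; S(3,+0) = 56.0100; S(3,+1) = 64.9763; S(3,+2) = 75.3780; S(3,+3) = 87.4448
Terminal payoffs V(N, j) = max(K - S_T, 0):
  V(3,-3) = 17.414559; V(3,-2) = 11.671474; V(3,-1) = 5.009014; V(3,+0) = 0.000000; V(3,+1) = 0.000000; V(3,+2) = 0.000000; V(3,+3) = 0.000000
Backward induction: V(k, j) = exp(-r*dt) * [p_u * V(k+1, j+1) + p_m * V(k+1, j) + p_d * V(k+1, j-1)]
  V(2,-2) = exp(-r*dt) * [p_u*5.009014 + p_m*11.671474 + p_d*17.414559] = 11.150811
  V(2,-1) = exp(-r*dt) * [p_u*0.000000 + p_m*5.009014 + p_d*11.671474] = 4.993224
  V(2,+0) = exp(-r*dt) * [p_u*0.000000 + p_m*0.000000 + p_d*5.009014] = 0.723815
  V(2,+1) = exp(-r*dt) * [p_u*0.000000 + p_m*0.000000 + p_d*0.000000] = 0.000000
  V(2,+2) = exp(-r*dt) * [p_u*0.000000 + p_m*0.000000 + p_d*0.000000] = 0.000000
  V(1,-1) = exp(-r*dt) * [p_u*0.723815 + p_m*4.993224 + p_d*11.150811] = 5.041881
  V(1,+0) = exp(-r*dt) * [p_u*0.000000 + p_m*0.723815 + p_d*4.993224] = 1.199355
  V(1,+1) = exp(-r*dt) * [p_u*0.000000 + p_m*0.000000 + p_d*0.723815] = 0.104593
  V(0,+0) = exp(-r*dt) * [p_u*0.104593 + p_m*1.199355 + p_d*5.041881] = 1.539720


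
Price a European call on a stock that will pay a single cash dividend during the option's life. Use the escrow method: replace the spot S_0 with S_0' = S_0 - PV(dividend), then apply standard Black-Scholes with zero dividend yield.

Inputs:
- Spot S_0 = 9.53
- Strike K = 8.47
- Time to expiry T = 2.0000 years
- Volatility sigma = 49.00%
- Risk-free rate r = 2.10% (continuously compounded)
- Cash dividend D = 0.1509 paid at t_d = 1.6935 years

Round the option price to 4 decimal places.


PV(D) = D * exp(-r * t_d) = 0.1509 * 0.96506145 = 0.14562777
S_0' = S_0 - PV(D) = 9.5300 - 0.14562777 = 9.38437223
d1 = (ln(S_0'/K) + (r + sigma^2/2)*T) / (sigma*sqrt(T)) = 0.55502870
d2 = d1 - sigma*sqrt(T) = -0.13793594
exp(-rT) = 0.95886978
N(d1) = 0.71056249; N(d2) = 0.44514552
C = S_0' * N(d1) - K * exp(-rT) * N(d2) = 9.38437223 * 0.71056249 - 8.4700 * 0.95886978 * 0.44514552 = 3.0529

Answer: Price = 3.0529


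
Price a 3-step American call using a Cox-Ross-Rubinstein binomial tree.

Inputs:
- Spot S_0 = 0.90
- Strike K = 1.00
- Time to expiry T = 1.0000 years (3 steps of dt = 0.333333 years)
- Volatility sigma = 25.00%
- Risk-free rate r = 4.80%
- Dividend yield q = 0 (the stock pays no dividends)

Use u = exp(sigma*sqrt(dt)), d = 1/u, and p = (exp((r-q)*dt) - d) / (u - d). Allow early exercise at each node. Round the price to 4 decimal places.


dt = T/N = 0.333333
u = exp(sigma*sqrt(dt)) = 1.155274; d = 1/u = 0.865596
p = (exp((r-q)*dt) - d) / (u - d) = 0.519656
Discount per step: exp(-r*dt) = 0.984127
Stock lattice S(k, i) with i counting down-moves:
  k=0: S(0,0) = 0.9000
  k=1: S(1,0) = 1.0397; S(1,1) = 0.7790
  k=2: S(2,0) = 1.2012; S(2,1) = 0.9000; S(2,2) = 0.6743
  k=3: S(3,0) = 1.3877; S(3,1) = 1.0397; S(3,2) = 0.7790; S(3,3) = 0.5837
Terminal payoffs V(N, i) = max(S_T - K, 0):
  V(3,0) = 0.387706; V(3,1) = 0.039747; V(3,2) = 0.000000; V(3,3) = 0.000000
Backward induction: V(k, i) = exp(-r*dt) * [p * V(k+1, i) + (1-p) * V(k+1, i+1)]; then take max(V_cont, immediate exercise) for American.
  V(2,0) = exp(-r*dt) * [p*0.387706 + (1-p)*0.039747] = 0.217065; exercise = 0.201192; V(2,0) = max -> 0.217065
  V(2,1) = exp(-r*dt) * [p*0.039747 + (1-p)*0.000000] = 0.020327; exercise = 0.000000; V(2,1) = max -> 0.020327
  V(2,2) = exp(-r*dt) * [p*0.000000 + (1-p)*0.000000] = 0.000000; exercise = 0.000000; V(2,2) = max -> 0.000000
  V(1,0) = exp(-r*dt) * [p*0.217065 + (1-p)*0.020327] = 0.120618; exercise = 0.039747; V(1,0) = max -> 0.120618
  V(1,1) = exp(-r*dt) * [p*0.020327 + (1-p)*0.000000] = 0.010395; exercise = 0.000000; V(1,1) = max -> 0.010395
  V(0,0) = exp(-r*dt) * [p*0.120618 + (1-p)*0.010395] = 0.066599; exercise = 0.000000; V(0,0) = max -> 0.066599

Answer: Price = V(0,0) = 0.0666


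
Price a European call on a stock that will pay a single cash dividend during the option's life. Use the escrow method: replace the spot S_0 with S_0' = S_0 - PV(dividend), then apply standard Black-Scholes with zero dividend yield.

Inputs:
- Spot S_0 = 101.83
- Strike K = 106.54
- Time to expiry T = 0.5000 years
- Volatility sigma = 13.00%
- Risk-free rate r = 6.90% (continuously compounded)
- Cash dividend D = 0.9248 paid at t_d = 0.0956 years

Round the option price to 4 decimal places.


PV(D) = D * exp(-r * t_d) = 0.9248 * 0.99342531 = 0.91871973
S_0' = S_0 - PV(D) = 101.8300 - 0.91871973 = 100.91128027
d1 = (ln(S_0'/K) + (r + sigma^2/2)*T) / (sigma*sqrt(T)) = -0.16920286
d2 = d1 - sigma*sqrt(T) = -0.26112674
exp(-rT) = 0.96608834
N(d1) = 0.43281854; N(d2) = 0.39699738
C = S_0' * N(d1) - K * exp(-rT) * N(d2) = 100.91128027 * 0.43281854 - 106.5400 * 0.96608834 * 0.39699738 = 2.8145

Answer: Price = 2.8145


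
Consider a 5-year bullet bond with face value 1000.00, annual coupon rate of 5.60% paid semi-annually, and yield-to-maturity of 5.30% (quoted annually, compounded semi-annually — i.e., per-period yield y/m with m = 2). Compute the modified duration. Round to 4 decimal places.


Coupon per period c = face * coupon_rate / m = 28.000000
Periods per year m = 2; per-period yield y/m = 0.026500
Number of cashflows N = 10
Cashflows (t years, CF_t, discount factor 1/(1+y/m)^(m*t), PV):
  t = 0.5000: CF_t = 28.000000, DF = 0.974184, PV = 27.277155
  t = 1.0000: CF_t = 28.000000, DF = 0.949035, PV = 26.572972
  t = 1.5000: CF_t = 28.000000, DF = 0.924535, PV = 25.886967
  t = 2.0000: CF_t = 28.000000, DF = 0.900667, PV = 25.218672
  t = 2.5000: CF_t = 28.000000, DF = 0.877415, PV = 24.567630
  t = 3.0000: CF_t = 28.000000, DF = 0.854764, PV = 23.933395
  t = 3.5000: CF_t = 28.000000, DF = 0.832698, PV = 23.315533
  t = 4.0000: CF_t = 28.000000, DF = 0.811201, PV = 22.713622
  t = 4.5000: CF_t = 28.000000, DF = 0.790259, PV = 22.127250
  t = 5.0000: CF_t = 1028.000000, DF = 0.769858, PV = 791.413725
Price P = sum_t PV_t = 1013.026922
First compute Macaulay numerator sum_t t * PV_t:
  t * PV_t at t = 0.5000: 13.638578
  t * PV_t at t = 1.0000: 26.572972
  t * PV_t at t = 1.5000: 38.830451
  t * PV_t at t = 2.0000: 50.437344
  t * PV_t at t = 2.5000: 61.419075
  t * PV_t at t = 3.0000: 71.800185
  t * PV_t at t = 3.5000: 81.604367
  t * PV_t at t = 4.0000: 90.854490
  t * PV_t at t = 4.5000: 99.572626
  t * PV_t at t = 5.0000: 3957.068624
Macaulay duration D = 4491.798711 / 1013.026922 = 4.434037
Modified duration = D / (1 + y/m) = 4.434037 / (1 + 0.026500) = 4.319568

Answer: Modified duration = 4.3196


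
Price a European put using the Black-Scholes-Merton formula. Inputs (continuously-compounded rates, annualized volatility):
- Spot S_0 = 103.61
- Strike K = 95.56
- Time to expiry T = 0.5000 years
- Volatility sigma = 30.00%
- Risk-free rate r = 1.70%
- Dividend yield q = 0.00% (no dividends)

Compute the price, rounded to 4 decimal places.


d1 = (ln(S/K) + (r - q + 0.5*sigma^2) * T) / (sigma * sqrt(T)) = 0.52740515
d2 = d1 - sigma * sqrt(T) = 0.31527312
exp(-rT) = 0.99153602; exp(-qT) = 1.00000000
P = K * exp(-rT) * N(-d2) - S_0 * exp(-qT) * N(-d1)
N(-d1) = 0.29895613; N(-d2) = 0.37627715
P = 95.5600 * 0.99153602 * 0.37627715 - 103.6100 * 1.00000000 * 0.29895613 = 4.6779

Answer: Price = 4.6779


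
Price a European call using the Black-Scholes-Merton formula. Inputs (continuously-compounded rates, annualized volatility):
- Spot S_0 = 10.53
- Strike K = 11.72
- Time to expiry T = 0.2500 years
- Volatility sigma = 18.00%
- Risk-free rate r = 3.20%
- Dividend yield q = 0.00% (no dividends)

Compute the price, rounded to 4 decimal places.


d1 = (ln(S/K) + (r - q + 0.5*sigma^2) * T) / (sigma * sqrt(T)) = -1.05576064
d2 = d1 - sigma * sqrt(T) = -1.14576064
exp(-rT) = 0.99203191; exp(-qT) = 1.00000000
C = S_0 * exp(-qT) * N(d1) - K * exp(-rT) * N(d2)
N(d1) = 0.14553879; N(d2) = 0.12594710
C = 10.5300 * 1.00000000 * 0.14553879 - 11.7200 * 0.99203191 * 0.12594710 = 0.0682

Answer: Price = 0.0682


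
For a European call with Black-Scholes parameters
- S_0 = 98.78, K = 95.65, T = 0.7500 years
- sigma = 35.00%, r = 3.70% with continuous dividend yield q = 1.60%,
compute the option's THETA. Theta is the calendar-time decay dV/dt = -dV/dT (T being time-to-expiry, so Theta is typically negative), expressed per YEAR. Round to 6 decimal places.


Answer: Theta = -8.259121

Derivation:
d1 = 0.3097466353; d2 = 0.0066377440
phi(d1) = 0.3802562079; exp(-qT) = 0.9880717129; exp(-rT) = 0.9726314943
Theta = -S*exp(-qT)*phi(d1)*sigma/(2*sqrt(T)) - r*K*exp(-rT)*N(d2) + q*S*exp(-qT)*N(d1)
N(d1) = 0.6216231821; N(d2) = 0.5026480573; sqrt(T) = 0.8660254038
Term 1 = -98.7800 * 0.9880717129 * 0.3802562079 * 0.3500 / (2 * 0.8660254038) = -7.4996538351
Term 2 = -0.0370 * 95.6500 * 0.9726314943 * 0.5026480573 = -1.7302108653
Term 3 = 0.0160 * 98.7800 * 0.9880717129 * 0.6216231821 = 0.9707439060
Theta = -7.4996538351 + (-1.7302108653) + (0.9707439060) = -8.259121


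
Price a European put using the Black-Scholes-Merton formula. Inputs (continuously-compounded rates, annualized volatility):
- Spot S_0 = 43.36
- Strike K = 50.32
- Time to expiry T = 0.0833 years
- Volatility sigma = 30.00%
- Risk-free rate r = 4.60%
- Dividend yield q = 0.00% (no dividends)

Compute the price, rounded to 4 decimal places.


Answer: Price = 6.8459

Derivation:
d1 = (ln(S/K) + (r - q + 0.5*sigma^2) * T) / (sigma * sqrt(T)) = -1.63174452
d2 = d1 - sigma * sqrt(T) = -1.71832974
exp(-rT) = 0.99617553; exp(-qT) = 1.00000000
P = K * exp(-rT) * N(-d2) - S_0 * exp(-qT) * N(-d1)
N(-d1) = 0.94863334; N(-d2) = 0.95713176
P = 50.3200 * 0.99617553 * 0.95713176 - 43.3600 * 1.00000000 * 0.94863334 = 6.8459


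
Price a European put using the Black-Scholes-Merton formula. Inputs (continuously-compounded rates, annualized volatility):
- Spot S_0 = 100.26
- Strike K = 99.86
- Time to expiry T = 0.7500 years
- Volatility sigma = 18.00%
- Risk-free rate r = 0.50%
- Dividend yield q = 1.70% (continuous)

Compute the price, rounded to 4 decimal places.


Answer: Price = 6.4166

Derivation:
d1 = (ln(S/K) + (r - q + 0.5*sigma^2) * T) / (sigma * sqrt(T)) = 0.04585192
d2 = d1 - sigma * sqrt(T) = -0.11003265
exp(-rT) = 0.99625702; exp(-qT) = 0.98733094
P = K * exp(-rT) * N(-d2) - S_0 * exp(-qT) * N(-d1)
N(-d1) = 0.48171414; N(-d2) = 0.54380826
P = 99.8600 * 0.99625702 * 0.54380826 - 100.2600 * 0.98733094 * 0.48171414 = 6.4166


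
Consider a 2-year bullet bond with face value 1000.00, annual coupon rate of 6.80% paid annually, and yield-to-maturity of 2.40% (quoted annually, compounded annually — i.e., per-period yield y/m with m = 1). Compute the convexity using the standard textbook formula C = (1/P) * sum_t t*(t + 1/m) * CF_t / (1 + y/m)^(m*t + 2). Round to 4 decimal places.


Coupon per period c = face * coupon_rate / m = 68.000000
Periods per year m = 1; per-period yield y/m = 0.024000
Number of cashflows N = 2
Cashflows (t years, CF_t, discount factor 1/(1+y/m)^(m*t), PV):
  t = 1.0000: CF_t = 68.000000, DF = 0.976562, PV = 66.406250
  t = 2.0000: CF_t = 1068.000000, DF = 0.953674, PV = 1018.524170
Price P = sum_t PV_t = 1084.930420
Convexity numerator sum_t t*(t + 1/m) * CF_t / (1+y/m)^(m*t + 2):
  t = 1.0000: term = 126.659870
  t = 2.0000: term = 5828.042049
Convexity = (1/P) * sum = 5954.701919 / 1084.930420 = 5.488557

Answer: Convexity = 5.4886


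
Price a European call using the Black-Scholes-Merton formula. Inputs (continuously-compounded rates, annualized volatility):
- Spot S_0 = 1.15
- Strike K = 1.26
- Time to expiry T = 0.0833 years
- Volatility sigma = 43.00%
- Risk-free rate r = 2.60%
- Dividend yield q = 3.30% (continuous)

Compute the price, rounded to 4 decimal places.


Answer: Price = 0.0198

Derivation:
d1 = (ln(S/K) + (r - q + 0.5*sigma^2) * T) / (sigma * sqrt(T)) = -0.67871132
d2 = d1 - sigma * sqrt(T) = -0.80281680
exp(-rT) = 0.99783654; exp(-qT) = 0.99725487
C = S_0 * exp(-qT) * N(d1) - K * exp(-rT) * N(d2)
N(d1) = 0.24866040; N(d2) = 0.21104032
C = 1.1500 * 0.99725487 * 0.24866040 - 1.2600 * 0.99783654 * 0.21104032 = 0.0198


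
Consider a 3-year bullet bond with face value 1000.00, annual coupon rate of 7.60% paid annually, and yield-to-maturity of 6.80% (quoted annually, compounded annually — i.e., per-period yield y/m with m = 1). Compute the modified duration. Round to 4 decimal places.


Coupon per period c = face * coupon_rate / m = 76.000000
Periods per year m = 1; per-period yield y/m = 0.068000
Number of cashflows N = 3
Cashflows (t years, CF_t, discount factor 1/(1+y/m)^(m*t), PV):
  t = 1.0000: CF_t = 76.000000, DF = 0.936330, PV = 71.161049
  t = 2.0000: CF_t = 76.000000, DF = 0.876713, PV = 66.630195
  t = 3.0000: CF_t = 1076.000000, DF = 0.820892, PV = 883.280237
Price P = sum_t PV_t = 1021.071481
First compute Macaulay numerator sum_t t * PV_t:
  t * PV_t at t = 1.0000: 71.161049
  t * PV_t at t = 2.0000: 133.260391
  t * PV_t at t = 3.0000: 2649.840710
Macaulay duration D = 2854.262150 / 1021.071481 = 2.795360
Modified duration = D / (1 + y/m) = 2.795360 / (1 + 0.068000) = 2.617378

Answer: Modified duration = 2.6174


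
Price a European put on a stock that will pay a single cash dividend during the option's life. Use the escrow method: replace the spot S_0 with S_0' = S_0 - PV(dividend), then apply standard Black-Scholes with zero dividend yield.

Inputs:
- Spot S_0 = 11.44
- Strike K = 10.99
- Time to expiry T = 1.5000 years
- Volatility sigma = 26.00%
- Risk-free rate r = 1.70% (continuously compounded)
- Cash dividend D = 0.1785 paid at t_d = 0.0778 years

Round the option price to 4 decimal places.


PV(D) = D * exp(-r * t_d) = 0.1785 * 0.99867827 = 0.17826407
S_0' = S_0 - PV(D) = 11.4400 - 0.17826407 = 11.26173593
d1 = (ln(S_0'/K) + (r + sigma^2/2)*T) / (sigma*sqrt(T)) = 0.31599991
d2 = d1 - sigma*sqrt(T) = -0.00243376
exp(-rT) = 0.97482238
N(-d1) = 0.37600129; N(-d2) = 0.50097093
P = K * exp(-rT) * N(-d2) - S_0' * N(-d1) = 10.9900 * 0.97482238 * 0.50097093 - 11.26173593 * 0.37600129 = 1.1326

Answer: Price = 1.1326


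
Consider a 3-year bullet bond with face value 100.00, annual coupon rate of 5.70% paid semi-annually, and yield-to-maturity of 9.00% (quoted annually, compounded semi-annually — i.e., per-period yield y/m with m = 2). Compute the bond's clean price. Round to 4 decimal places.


Coupon per period c = face * coupon_rate / m = 2.850000
Periods per year m = 2; per-period yield y/m = 0.045000
Number of cashflows N = 6
Cashflows (t years, CF_t, discount factor 1/(1+y/m)^(m*t), PV):
  t = 0.5000: CF_t = 2.850000, DF = 0.956938, PV = 2.727273
  t = 1.0000: CF_t = 2.850000, DF = 0.915730, PV = 2.609830
  t = 1.5000: CF_t = 2.850000, DF = 0.876297, PV = 2.497445
  t = 2.0000: CF_t = 2.850000, DF = 0.838561, PV = 2.389900
  t = 2.5000: CF_t = 2.850000, DF = 0.802451, PV = 2.286985
  t = 3.0000: CF_t = 102.850000, DF = 0.767896, PV = 78.978077
Price P = sum_t PV_t = 91.489510

Answer: Price = 91.4895


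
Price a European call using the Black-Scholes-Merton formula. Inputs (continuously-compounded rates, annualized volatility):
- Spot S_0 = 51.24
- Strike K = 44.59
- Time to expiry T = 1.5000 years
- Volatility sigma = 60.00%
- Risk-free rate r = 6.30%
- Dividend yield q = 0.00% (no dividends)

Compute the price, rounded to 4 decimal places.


d1 = (ln(S/K) + (r - q + 0.5*sigma^2) * T) / (sigma * sqrt(T)) = 0.68519149
d2 = d1 - sigma * sqrt(T) = -0.04965543
exp(-rT) = 0.90982773; exp(-qT) = 1.00000000
C = S_0 * exp(-qT) * N(d1) - K * exp(-rT) * N(d2)
N(d1) = 0.75338845; N(d2) = 0.48019849
C = 51.2400 * 1.00000000 * 0.75338845 - 44.5900 * 0.90982773 * 0.48019849 = 19.1223

Answer: Price = 19.1223


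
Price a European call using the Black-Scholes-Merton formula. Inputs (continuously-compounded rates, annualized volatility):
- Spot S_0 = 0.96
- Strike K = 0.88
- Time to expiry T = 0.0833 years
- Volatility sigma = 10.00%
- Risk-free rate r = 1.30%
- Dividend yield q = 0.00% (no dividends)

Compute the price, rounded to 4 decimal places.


Answer: Price = 0.0810

Derivation:
d1 = (ln(S/K) + (r - q + 0.5*sigma^2) * T) / (sigma * sqrt(T)) = 3.06671666
d2 = d1 - sigma * sqrt(T) = 3.03785492
exp(-rT) = 0.99891769; exp(-qT) = 1.00000000
C = S_0 * exp(-qT) * N(d1) - K * exp(-rT) * N(d2)
N(d1) = 0.99891788; N(d2) = 0.99880866
C = 0.9600 * 1.00000000 * 0.99891788 - 0.8800 * 0.99891769 * 0.99880866 = 0.0810


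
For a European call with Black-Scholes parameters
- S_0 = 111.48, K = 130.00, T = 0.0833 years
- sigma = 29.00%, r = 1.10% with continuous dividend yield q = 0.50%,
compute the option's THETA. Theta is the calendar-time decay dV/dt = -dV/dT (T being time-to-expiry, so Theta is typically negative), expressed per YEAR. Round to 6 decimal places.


Answer: Theta = -4.536121

Derivation:
d1 = -1.7883917824; d2 = -1.8720908266
phi(d1) = 0.0806117292; exp(-qT) = 0.9995835867; exp(-rT) = 0.9990841197
Theta = -S*exp(-qT)*phi(d1)*sigma/(2*sqrt(T)) - r*K*exp(-rT)*N(d2) + q*S*exp(-qT)*N(d1)
N(d1) = 0.0368564106; N(d2) = 0.0305970195; sqrt(T) = 0.2886173938
Term 1 = -111.4800 * 0.9995835867 * 0.0806117292 * 0.2900 / (2 * 0.2886173938) = -4.5129426563
Term 2 = -0.0110 * 130.0000 * 0.9990841197 * 0.0305970195 = -0.0437136647
Term 3 = 0.0050 * 111.4800 * 0.9995835867 * 0.0368564106 = 0.0205352086
Theta = -4.5129426563 + (-0.0437136647) + (0.0205352086) = -4.536121


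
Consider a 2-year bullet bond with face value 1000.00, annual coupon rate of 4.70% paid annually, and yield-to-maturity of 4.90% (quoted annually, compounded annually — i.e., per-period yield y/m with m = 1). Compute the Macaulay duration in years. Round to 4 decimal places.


Coupon per period c = face * coupon_rate / m = 47.000000
Periods per year m = 1; per-period yield y/m = 0.049000
Number of cashflows N = 2
Cashflows (t years, CF_t, discount factor 1/(1+y/m)^(m*t), PV):
  t = 1.0000: CF_t = 47.000000, DF = 0.953289, PV = 44.804576
  t = 2.0000: CF_t = 1047.000000, DF = 0.908760, PV = 951.471327
Price P = sum_t PV_t = 996.275903
Macaulay numerator sum_t t * PV_t:
  t * PV_t at t = 1.0000: 44.804576
  t * PV_t at t = 2.0000: 1902.942655
Macaulay duration D = (sum_t t * PV_t) / P = 1947.747230 / 996.275903 = 1.955028

Answer: Macaulay duration = 1.9550 years


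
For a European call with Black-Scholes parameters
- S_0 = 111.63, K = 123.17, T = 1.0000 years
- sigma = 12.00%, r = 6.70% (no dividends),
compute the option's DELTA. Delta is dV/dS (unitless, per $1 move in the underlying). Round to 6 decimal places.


Answer: Delta = 0.420168

Derivation:
d1 = -0.2014640327; d2 = -0.3214640327
phi(d1) = 0.3909277919; exp(-qT) = 1.0000000000; exp(-rT) = 0.9351952013
N(d1) = 0.4201678753
Delta = exp(-qT) * N(d1) = 1.0000000000 * 0.4201678753 = 0.420168


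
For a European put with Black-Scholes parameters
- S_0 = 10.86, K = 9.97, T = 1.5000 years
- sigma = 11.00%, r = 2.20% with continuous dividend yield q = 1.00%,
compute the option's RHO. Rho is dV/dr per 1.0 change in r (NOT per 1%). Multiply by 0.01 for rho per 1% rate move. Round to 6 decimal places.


Answer: Rho = -3.496899

Derivation:
d1 = 0.8356525596; d2 = 0.7009306238
phi(d1) = 0.2813667970; exp(-qT) = 0.9851119396; exp(-rT) = 0.9675385596
N(-d2) = 0.2416731560
Rho = -K*T*exp(-rT)*N(-d2) = -9.9700 * 1.5000 * 0.9675385596 * 0.2416731560 = -3.496899


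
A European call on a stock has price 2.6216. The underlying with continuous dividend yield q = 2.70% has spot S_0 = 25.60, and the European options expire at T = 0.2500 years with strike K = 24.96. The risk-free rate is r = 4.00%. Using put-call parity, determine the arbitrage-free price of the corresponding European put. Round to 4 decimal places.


Put-call parity: C - P = S_0 * exp(-qT) - K * exp(-rT).
S_0 * exp(-qT) = 25.6000 * 0.99327273 = 25.42778189
K * exp(-rT) = 24.9600 * 0.99004983 = 24.71164385
P = C - S*exp(-qT) + K*exp(-rT)
P = 2.6216 - 25.42778189 + 24.71164385 = 1.9055

Answer: Put price = 1.9055


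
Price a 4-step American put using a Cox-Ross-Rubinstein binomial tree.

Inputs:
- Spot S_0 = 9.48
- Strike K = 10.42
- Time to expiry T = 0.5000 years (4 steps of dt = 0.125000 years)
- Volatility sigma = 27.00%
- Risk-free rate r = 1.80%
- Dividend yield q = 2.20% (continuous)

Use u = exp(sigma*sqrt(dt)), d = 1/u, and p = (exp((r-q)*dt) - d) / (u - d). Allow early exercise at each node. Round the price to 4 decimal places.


Answer: Price = V(0,0) = 1.3578

Derivation:
dt = T/N = 0.125000
u = exp(sigma*sqrt(dt)) = 1.100164; d = 1/u = 0.908955
p = (exp((r-q)*dt) - d) / (u - d) = 0.473539
Discount per step: exp(-r*dt) = 0.997753
Stock lattice S(k, i) with i counting down-moves:
  k=0: S(0,0) = 9.4800
  k=1: S(1,0) = 10.4296; S(1,1) = 8.6169
  k=2: S(2,0) = 11.4742; S(2,1) = 9.4800; S(2,2) = 7.8324
  k=3: S(3,0) = 12.6235; S(3,1) = 10.4296; S(3,2) = 8.6169; S(3,3) = 7.1193
  k=4: S(4,0) = 13.8880; S(4,1) = 11.4742; S(4,2) = 9.4800; S(4,3) = 7.8324; S(4,4) = 6.4711
Terminal payoffs V(N, i) = max(K - S_T, 0):
  V(4,0) = 0.000000; V(4,1) = 0.000000; V(4,2) = 0.940000; V(4,3) = 2.587627; V(4,4) = 3.948896
Backward induction: V(k, i) = exp(-r*dt) * [p * V(k+1, i) + (1-p) * V(k+1, i+1)]; then take max(V_cont, immediate exercise) for American.
  V(3,0) = exp(-r*dt) * [p*0.000000 + (1-p)*0.000000] = 0.000000; exercise = 0.000000; V(3,0) = max -> 0.000000
  V(3,1) = exp(-r*dt) * [p*0.000000 + (1-p)*0.940000] = 0.493761; exercise = 0.000000; V(3,1) = max -> 0.493761
  V(3,2) = exp(-r*dt) * [p*0.940000 + (1-p)*2.587627] = 1.803349; exercise = 1.803104; V(3,2) = max -> 1.803349
  V(3,3) = exp(-r*dt) * [p*2.587627 + (1-p)*3.948896] = 3.296856; exercise = 3.300724; V(3,3) = max -> 3.300724
  V(2,0) = exp(-r*dt) * [p*0.000000 + (1-p)*0.493761] = 0.259362; exercise = 0.000000; V(2,0) = max -> 0.259362
  V(2,1) = exp(-r*dt) * [p*0.493761 + (1-p)*1.803349] = 1.180549; exercise = 0.940000; V(2,1) = max -> 1.180549
  V(2,2) = exp(-r*dt) * [p*1.803349 + (1-p)*3.300724] = 2.585834; exercise = 2.587627; V(2,2) = max -> 2.587627
  V(1,0) = exp(-r*dt) * [p*0.259362 + (1-p)*1.180549] = 0.742658; exercise = 0.000000; V(1,0) = max -> 0.742658
  V(1,1) = exp(-r*dt) * [p*1.180549 + (1-p)*2.587627] = 1.917003; exercise = 1.803104; V(1,1) = max -> 1.917003
  V(0,0) = exp(-r*dt) * [p*0.742658 + (1-p)*1.917003] = 1.357846; exercise = 0.940000; V(0,0) = max -> 1.357846


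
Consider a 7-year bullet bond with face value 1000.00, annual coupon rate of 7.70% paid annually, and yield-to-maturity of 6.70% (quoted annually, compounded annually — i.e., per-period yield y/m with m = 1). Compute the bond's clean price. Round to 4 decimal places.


Coupon per period c = face * coupon_rate / m = 77.000000
Periods per year m = 1; per-period yield y/m = 0.067000
Number of cashflows N = 7
Cashflows (t years, CF_t, discount factor 1/(1+y/m)^(m*t), PV):
  t = 1.0000: CF_t = 77.000000, DF = 0.937207, PV = 72.164948
  t = 2.0000: CF_t = 77.000000, DF = 0.878357, PV = 67.633504
  t = 3.0000: CF_t = 77.000000, DF = 0.823203, PV = 63.386601
  t = 4.0000: CF_t = 77.000000, DF = 0.771511, PV = 59.406374
  t = 5.0000: CF_t = 77.000000, DF = 0.723066, PV = 55.676077
  t = 6.0000: CF_t = 77.000000, DF = 0.677663, PV = 52.180016
  t = 7.0000: CF_t = 1077.000000, DF = 0.635110, PV = 684.013648
Price P = sum_t PV_t = 1054.461169

Answer: Price = 1054.4612


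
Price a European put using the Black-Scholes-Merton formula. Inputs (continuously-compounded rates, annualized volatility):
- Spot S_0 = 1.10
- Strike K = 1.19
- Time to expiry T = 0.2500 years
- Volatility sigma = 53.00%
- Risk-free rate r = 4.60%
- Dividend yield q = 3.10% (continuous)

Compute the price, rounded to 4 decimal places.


d1 = (ln(S/K) + (r - q + 0.5*sigma^2) * T) / (sigma * sqrt(T)) = -0.15011557
d2 = d1 - sigma * sqrt(T) = -0.41511557
exp(-rT) = 0.98856587; exp(-qT) = 0.99227995
P = K * exp(-rT) * N(-d2) - S_0 * exp(-qT) * N(-d1)
N(-d1) = 0.55966328; N(-d2) = 0.66097135
P = 1.1900 * 0.98856587 * 0.66097135 - 1.1000 * 0.99227995 * 0.55966328 = 0.1667

Answer: Price = 0.1667


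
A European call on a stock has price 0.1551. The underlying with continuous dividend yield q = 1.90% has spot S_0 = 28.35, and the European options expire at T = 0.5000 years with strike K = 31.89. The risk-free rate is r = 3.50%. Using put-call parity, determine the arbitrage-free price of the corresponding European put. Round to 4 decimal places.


Answer: Put price = 3.4099

Derivation:
Put-call parity: C - P = S_0 * exp(-qT) - K * exp(-rT).
S_0 * exp(-qT) = 28.3500 * 0.99054498 = 28.08195025
K * exp(-rT) = 31.8900 * 0.98265224 = 31.33677980
P = C - S*exp(-qT) + K*exp(-rT)
P = 0.1551 - 28.08195025 + 31.33677980 = 3.4099


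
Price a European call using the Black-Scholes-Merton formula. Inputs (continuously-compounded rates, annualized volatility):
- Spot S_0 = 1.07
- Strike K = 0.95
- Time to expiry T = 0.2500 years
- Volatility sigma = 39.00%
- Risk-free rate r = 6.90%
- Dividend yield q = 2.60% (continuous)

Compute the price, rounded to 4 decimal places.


d1 = (ln(S/K) + (r - q + 0.5*sigma^2) * T) / (sigma * sqrt(T)) = 0.76263817
d2 = d1 - sigma * sqrt(T) = 0.56763817
exp(-rT) = 0.98289793; exp(-qT) = 0.99352108
C = S_0 * exp(-qT) * N(d1) - K * exp(-rT) * N(d2)
N(d1) = 0.77716039; N(d2) = 0.71485966
C = 1.0700 * 0.99352108 * 0.77716039 - 0.9500 * 0.98289793 * 0.71485966 = 0.1587

Answer: Price = 0.1587


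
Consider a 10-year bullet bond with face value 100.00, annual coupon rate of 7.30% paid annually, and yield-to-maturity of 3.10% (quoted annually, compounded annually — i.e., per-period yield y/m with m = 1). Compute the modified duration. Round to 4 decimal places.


Coupon per period c = face * coupon_rate / m = 7.300000
Periods per year m = 1; per-period yield y/m = 0.031000
Number of cashflows N = 10
Cashflows (t years, CF_t, discount factor 1/(1+y/m)^(m*t), PV):
  t = 1.0000: CF_t = 7.300000, DF = 0.969932, PV = 7.080504
  t = 2.0000: CF_t = 7.300000, DF = 0.940768, PV = 6.867609
  t = 3.0000: CF_t = 7.300000, DF = 0.912481, PV = 6.661114
  t = 4.0000: CF_t = 7.300000, DF = 0.885045, PV = 6.460828
  t = 5.0000: CF_t = 7.300000, DF = 0.858434, PV = 6.266565
  t = 6.0000: CF_t = 7.300000, DF = 0.832622, PV = 6.078142
  t = 7.0000: CF_t = 7.300000, DF = 0.807587, PV = 5.895385
  t = 8.0000: CF_t = 7.300000, DF = 0.783305, PV = 5.718124
  t = 9.0000: CF_t = 7.300000, DF = 0.759752, PV = 5.546192
  t = 10.0000: CF_t = 107.300000, DF = 0.736908, PV = 79.070242
Price P = sum_t PV_t = 135.644705
First compute Macaulay numerator sum_t t * PV_t:
  t * PV_t at t = 1.0000: 7.080504
  t * PV_t at t = 2.0000: 13.735217
  t * PV_t at t = 3.0000: 19.983342
  t * PV_t at t = 4.0000: 25.843313
  t * PV_t at t = 5.0000: 31.332824
  t * PV_t at t = 6.0000: 36.468854
  t * PV_t at t = 7.0000: 41.267698
  t * PV_t at t = 8.0000: 45.744989
  t * PV_t at t = 9.0000: 49.915725
  t * PV_t at t = 10.0000: 790.702422
Macaulay duration D = 1062.074888 / 135.644705 = 7.829829
Modified duration = D / (1 + y/m) = 7.829829 / (1 + 0.031000) = 7.594403

Answer: Modified duration = 7.5944


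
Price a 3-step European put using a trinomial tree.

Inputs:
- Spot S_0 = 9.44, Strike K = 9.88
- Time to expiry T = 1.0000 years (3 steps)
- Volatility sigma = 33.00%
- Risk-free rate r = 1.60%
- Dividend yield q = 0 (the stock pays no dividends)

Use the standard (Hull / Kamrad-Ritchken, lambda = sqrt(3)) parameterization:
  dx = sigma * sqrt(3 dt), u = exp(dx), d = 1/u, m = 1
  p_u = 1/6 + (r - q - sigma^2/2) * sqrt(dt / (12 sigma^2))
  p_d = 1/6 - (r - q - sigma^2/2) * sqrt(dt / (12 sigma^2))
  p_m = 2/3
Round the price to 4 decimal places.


Answer: Price = V(0,0) = 1.3589

Derivation:
dt = T/N = 0.333333; dx = sigma*sqrt(3*dt) = 0.330000
u = exp(dx) = 1.390968; d = 1/u = 0.718924
p_u = 0.147247, p_m = 0.666667, p_d = 0.186086
Discount per step: exp(-r*dt) = 0.994681
Stock lattice S(k, j) with j the centered position index:
  k=0: S(0,+0) = 9.4400
  k=1: S(1,-1) = 6.7866; S(1,+0) = 9.4400; S(1,+1) = 13.1307
  k=2: S(2,-2) = 4.8791; S(2,-1) = 6.7866; S(2,+0) = 9.4400; S(2,+1) = 13.1307; S(2,+2) = 18.2644
  k=3: S(3,-3) = 3.5077; S(3,-2) = 4.8791; S(3,-1) = 6.7866; S(3,+0) = 9.4400; S(3,+1) = 13.1307; S(3,+2) = 18.2644; S(3,+3) = 25.4053
Terminal payoffs V(N, j) = max(K - S_T, 0):
  V(3,-3) = 6.372316; V(3,-2) = 5.000923; V(3,-1) = 3.093360; V(3,+0) = 0.440000; V(3,+1) = 0.000000; V(3,+2) = 0.000000; V(3,+3) = 0.000000
Backward induction: V(k, j) = exp(-r*dt) * [p_u * V(k+1, j+1) + p_m * V(k+1, j) + p_d * V(k+1, j-1)]
  V(2,-2) = exp(-r*dt) * [p_u*3.093360 + p_m*5.000923 + p_d*6.372316] = 4.948772
  V(2,-1) = exp(-r*dt) * [p_u*0.440000 + p_m*3.093360 + p_d*5.000923] = 3.041366
  V(2,+0) = exp(-r*dt) * [p_u*0.000000 + p_m*0.440000 + p_d*3.093360] = 0.864342
  V(2,+1) = exp(-r*dt) * [p_u*0.000000 + p_m*0.000000 + p_d*0.440000] = 0.081442
  V(2,+2) = exp(-r*dt) * [p_u*0.000000 + p_m*0.000000 + p_d*0.000000] = 0.000000
  V(1,-1) = exp(-r*dt) * [p_u*0.864342 + p_m*3.041366 + p_d*4.948772] = 3.059386
  V(1,+0) = exp(-r*dt) * [p_u*0.081442 + p_m*0.864342 + p_d*3.041366] = 1.148036
  V(1,+1) = exp(-r*dt) * [p_u*0.000000 + p_m*0.081442 + p_d*0.864342] = 0.213992
  V(0,+0) = exp(-r*dt) * [p_u*0.213992 + p_m*1.148036 + p_d*3.059386] = 1.358909


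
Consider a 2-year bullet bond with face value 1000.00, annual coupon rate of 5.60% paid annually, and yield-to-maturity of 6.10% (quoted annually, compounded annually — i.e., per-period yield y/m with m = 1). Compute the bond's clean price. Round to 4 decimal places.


Answer: Price = 990.8459

Derivation:
Coupon per period c = face * coupon_rate / m = 56.000000
Periods per year m = 1; per-period yield y/m = 0.061000
Number of cashflows N = 2
Cashflows (t years, CF_t, discount factor 1/(1+y/m)^(m*t), PV):
  t = 1.0000: CF_t = 56.000000, DF = 0.942507, PV = 52.780396
  t = 2.0000: CF_t = 1056.000000, DF = 0.888320, PV = 938.065471
Price P = sum_t PV_t = 990.845867


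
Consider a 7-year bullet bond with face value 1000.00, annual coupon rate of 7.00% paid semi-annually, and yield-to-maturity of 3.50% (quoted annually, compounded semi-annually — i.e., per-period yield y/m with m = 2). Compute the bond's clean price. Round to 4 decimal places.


Answer: Price = 1215.6351

Derivation:
Coupon per period c = face * coupon_rate / m = 35.000000
Periods per year m = 2; per-period yield y/m = 0.017500
Number of cashflows N = 14
Cashflows (t years, CF_t, discount factor 1/(1+y/m)^(m*t), PV):
  t = 0.5000: CF_t = 35.000000, DF = 0.982801, PV = 34.398034
  t = 1.0000: CF_t = 35.000000, DF = 0.965898, PV = 33.806422
  t = 1.5000: CF_t = 35.000000, DF = 0.949285, PV = 33.224985
  t = 2.0000: CF_t = 35.000000, DF = 0.932959, PV = 32.653548
  t = 2.5000: CF_t = 35.000000, DF = 0.916913, PV = 32.091939
  t = 3.0000: CF_t = 35.000000, DF = 0.901143, PV = 31.539989
  t = 3.5000: CF_t = 35.000000, DF = 0.885644, PV = 30.997532
  t = 4.0000: CF_t = 35.000000, DF = 0.870412, PV = 30.464405
  t = 4.5000: CF_t = 35.000000, DF = 0.855441, PV = 29.940447
  t = 5.0000: CF_t = 35.000000, DF = 0.840729, PV = 29.425501
  t = 5.5000: CF_t = 35.000000, DF = 0.826269, PV = 28.919411
  t = 6.0000: CF_t = 35.000000, DF = 0.812058, PV = 28.422026
  t = 6.5000: CF_t = 35.000000, DF = 0.798091, PV = 27.933195
  t = 7.0000: CF_t = 1035.000000, DF = 0.784365, PV = 811.817669
Price P = sum_t PV_t = 1215.635103


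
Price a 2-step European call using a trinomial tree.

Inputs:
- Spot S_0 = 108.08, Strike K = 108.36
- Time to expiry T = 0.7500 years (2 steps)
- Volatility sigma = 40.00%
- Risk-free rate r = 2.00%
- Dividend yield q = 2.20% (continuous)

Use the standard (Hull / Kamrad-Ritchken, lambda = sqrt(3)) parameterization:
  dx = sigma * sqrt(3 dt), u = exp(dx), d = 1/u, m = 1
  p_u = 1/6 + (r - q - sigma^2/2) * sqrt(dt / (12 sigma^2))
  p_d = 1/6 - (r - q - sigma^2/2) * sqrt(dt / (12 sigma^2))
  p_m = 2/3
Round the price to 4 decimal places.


dt = T/N = 0.375000; dx = sigma*sqrt(3*dt) = 0.424264
u = exp(dx) = 1.528465; d = 1/u = 0.654251
p_u = 0.130427, p_m = 0.666667, p_d = 0.202906
Discount per step: exp(-r*dt) = 0.992528
Stock lattice S(k, j) with j the centered position index:
  k=0: S(0,+0) = 108.0800
  k=1: S(1,-1) = 70.7115; S(1,+0) = 108.0800; S(1,+1) = 165.1965
  k=2: S(2,-2) = 46.2630; S(2,-1) = 70.7115; S(2,+0) = 108.0800; S(2,+1) = 165.1965; S(2,+2) = 252.4971
Terminal payoffs V(N, j) = max(S_T - K, 0):
  V(2,-2) = 0.000000; V(2,-1) = 0.000000; V(2,+0) = 0.000000; V(2,+1) = 56.836515; V(2,+2) = 144.137117
Backward induction: V(k, j) = exp(-r*dt) * [p_u * V(k+1, j+1) + p_m * V(k+1, j) + p_d * V(k+1, j-1)]
  V(1,-1) = exp(-r*dt) * [p_u*0.000000 + p_m*0.000000 + p_d*0.000000] = 0.000000
  V(1,+0) = exp(-r*dt) * [p_u*56.836515 + p_m*0.000000 + p_d*0.000000] = 7.357651
  V(1,+1) = exp(-r*dt) * [p_u*144.137117 + p_m*56.836515 + p_d*0.000000] = 56.266858
  V(0,+0) = exp(-r*dt) * [p_u*56.266858 + p_m*7.357651 + p_d*0.000000] = 12.152358

Answer: Price = V(0,0) = 12.1524


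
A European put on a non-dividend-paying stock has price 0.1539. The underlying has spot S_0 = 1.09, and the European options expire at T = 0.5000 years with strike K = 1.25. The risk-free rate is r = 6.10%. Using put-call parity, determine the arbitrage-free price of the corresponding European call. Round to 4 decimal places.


Answer: Call price = 0.0314

Derivation:
Put-call parity: C - P = S_0 * exp(-qT) - K * exp(-rT).
S_0 * exp(-qT) = 1.0900 * 1.00000000 = 1.09000000
K * exp(-rT) = 1.2500 * 0.96996043 = 1.21245054
C = P + S*exp(-qT) - K*exp(-rT)
C = 0.1539 + 1.09000000 - 1.21245054 = 0.0314


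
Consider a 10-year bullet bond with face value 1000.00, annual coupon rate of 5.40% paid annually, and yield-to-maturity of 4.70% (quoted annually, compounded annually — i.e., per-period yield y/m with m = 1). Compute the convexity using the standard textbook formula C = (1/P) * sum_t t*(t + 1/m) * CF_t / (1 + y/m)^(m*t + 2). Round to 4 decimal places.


Answer: Convexity = 74.5580

Derivation:
Coupon per period c = face * coupon_rate / m = 54.000000
Periods per year m = 1; per-period yield y/m = 0.047000
Number of cashflows N = 10
Cashflows (t years, CF_t, discount factor 1/(1+y/m)^(m*t), PV):
  t = 1.0000: CF_t = 54.000000, DF = 0.955110, PV = 51.575931
  t = 2.0000: CF_t = 54.000000, DF = 0.912235, PV = 49.260679
  t = 3.0000: CF_t = 54.000000, DF = 0.871284, PV = 47.049359
  t = 4.0000: CF_t = 54.000000, DF = 0.832172, PV = 44.937306
  t = 5.0000: CF_t = 54.000000, DF = 0.794816, PV = 42.920063
  t = 6.0000: CF_t = 54.000000, DF = 0.759137, PV = 40.993374
  t = 7.0000: CF_t = 54.000000, DF = 0.725059, PV = 39.153175
  t = 8.0000: CF_t = 54.000000, DF = 0.692511, PV = 37.395583
  t = 9.0000: CF_t = 54.000000, DF = 0.661424, PV = 35.716889
  t = 10.0000: CF_t = 1054.000000, DF = 0.631732, PV = 665.845998
Price P = sum_t PV_t = 1054.848359
Convexity numerator sum_t t*(t + 1/m) * CF_t / (1+y/m)^(m*t + 2):
  t = 1.0000: term = 94.098719
  t = 2.0000: term = 269.623836
  t = 3.0000: term = 515.040757
  t = 4.0000: term = 819.867489
  t = 5.0000: term = 1174.595257
  t = 6.0000: term = 1570.614479
  t = 7.0000: term = 2000.145787
  t = 8.0000: term = 2456.175751
  t = 9.0000: term = 2932.397029
  t = 10.0000: term = 66814.868175
Convexity = (1/P) * sum = 78647.427279 / 1054.848359 = 74.558041


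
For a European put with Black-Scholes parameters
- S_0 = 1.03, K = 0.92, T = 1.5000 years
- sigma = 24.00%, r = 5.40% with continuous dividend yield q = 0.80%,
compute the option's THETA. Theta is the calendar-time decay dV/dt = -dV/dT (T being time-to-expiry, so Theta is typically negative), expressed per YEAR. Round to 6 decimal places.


d1 = 0.7659432332; d2 = 0.4720044640
phi(d1) = 0.2975202315; exp(-qT) = 0.9880717129; exp(-rT) = 0.9221936914
Theta = -S*exp(-qT)*phi(d1)*sigma/(2*sqrt(T)) + r*K*exp(-rT)*N(-d2) - q*S*exp(-qT)*N(-d1)
N(-d1) = 0.2218550400; N(-d2) = 0.3184618011; sqrt(T) = 1.2247448714
Term 1 = -1.0300 * 0.9880717129 * 0.2975202315 * 0.2400 / (2 * 1.2247448714) = -0.0296672855
Term 2 = 0.0540 * 0.9200 * 0.9221936914 * 0.3184618011 = 0.0145901945
Term 3 = -0.0080 * 1.0300 * 0.9880717129 * 0.2218550400 = -0.0018062796
Theta = -0.0296672855 + (0.0145901945) + (-0.0018062796) = -0.016883

Answer: Theta = -0.016883


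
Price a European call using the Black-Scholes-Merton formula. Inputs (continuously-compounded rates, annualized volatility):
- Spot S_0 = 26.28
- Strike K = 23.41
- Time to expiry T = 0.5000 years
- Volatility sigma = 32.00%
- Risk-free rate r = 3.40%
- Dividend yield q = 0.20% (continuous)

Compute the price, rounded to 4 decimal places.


d1 = (ln(S/K) + (r - q + 0.5*sigma^2) * T) / (sigma * sqrt(T)) = 0.69493090
d2 = d1 - sigma * sqrt(T) = 0.46865673
exp(-rT) = 0.98314368; exp(-qT) = 0.99900050
C = S_0 * exp(-qT) * N(d1) - K * exp(-rT) * N(d2)
N(d1) = 0.75645070; N(d2) = 0.68034249
C = 26.2800 * 0.99900050 * 0.75645070 - 23.4100 * 0.98314368 * 0.68034249 = 4.2013

Answer: Price = 4.2013


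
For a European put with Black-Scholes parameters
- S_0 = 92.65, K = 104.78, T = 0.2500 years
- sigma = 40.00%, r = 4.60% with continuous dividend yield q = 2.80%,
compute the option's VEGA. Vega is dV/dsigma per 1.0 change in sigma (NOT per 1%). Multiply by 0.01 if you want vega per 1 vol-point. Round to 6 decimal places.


d1 = -0.4926698062; d2 = -0.6926698062
phi(d1) = 0.3533485547; exp(-qT) = 0.9930244429; exp(-rT) = 0.9885658722
Vega = S * exp(-qT) * phi(d1) * sqrt(T) = 92.6500 * 0.9930244429 * 0.3533485547 * 0.5000000000 = 16.254690

Answer: Vega = 16.254690


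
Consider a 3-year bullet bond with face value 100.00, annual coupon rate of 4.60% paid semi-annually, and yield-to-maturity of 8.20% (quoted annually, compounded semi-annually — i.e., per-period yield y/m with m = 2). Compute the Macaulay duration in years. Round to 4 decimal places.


Coupon per period c = face * coupon_rate / m = 2.300000
Periods per year m = 2; per-period yield y/m = 0.041000
Number of cashflows N = 6
Cashflows (t years, CF_t, discount factor 1/(1+y/m)^(m*t), PV):
  t = 0.5000: CF_t = 2.300000, DF = 0.960615, PV = 2.209414
  t = 1.0000: CF_t = 2.300000, DF = 0.922781, PV = 2.122396
  t = 1.5000: CF_t = 2.300000, DF = 0.886437, PV = 2.038805
  t = 2.0000: CF_t = 2.300000, DF = 0.851524, PV = 1.958506
  t = 2.5000: CF_t = 2.300000, DF = 0.817987, PV = 1.881370
  t = 3.0000: CF_t = 102.300000, DF = 0.785770, PV = 80.384304
Price P = sum_t PV_t = 90.594795
Macaulay numerator sum_t t * PV_t:
  t * PV_t at t = 0.5000: 1.104707
  t * PV_t at t = 1.0000: 2.122396
  t * PV_t at t = 1.5000: 3.058207
  t * PV_t at t = 2.0000: 3.917012
  t * PV_t at t = 2.5000: 4.703425
  t * PV_t at t = 3.0000: 241.152912
Macaulay duration D = (sum_t t * PV_t) / P = 256.058659 / 90.594795 = 2.826417

Answer: Macaulay duration = 2.8264 years


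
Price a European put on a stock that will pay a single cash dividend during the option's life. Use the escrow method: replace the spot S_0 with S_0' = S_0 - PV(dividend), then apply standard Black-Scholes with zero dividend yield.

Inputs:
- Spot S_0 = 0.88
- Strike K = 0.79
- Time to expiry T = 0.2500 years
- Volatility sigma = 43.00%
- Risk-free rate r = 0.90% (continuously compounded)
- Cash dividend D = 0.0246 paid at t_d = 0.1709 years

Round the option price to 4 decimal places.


Answer: Price = 0.0418

Derivation:
PV(D) = D * exp(-r * t_d) = 0.0246 * 0.99846308 = 0.02456219
S_0' = S_0 - PV(D) = 0.8800 - 0.02456219 = 0.85543781
d1 = (ln(S_0'/K) + (r + sigma^2/2)*T) / (sigma*sqrt(T)) = 0.48810674
d2 = d1 - sigma*sqrt(T) = 0.27310674
exp(-rT) = 0.99775253
N(-d1) = 0.31273712; N(-d2) = 0.39238558
P = K * exp(-rT) * N(-d2) - S_0' * N(-d1) = 0.7900 * 0.99775253 * 0.39238558 - 0.85543781 * 0.31273712 = 0.0418
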